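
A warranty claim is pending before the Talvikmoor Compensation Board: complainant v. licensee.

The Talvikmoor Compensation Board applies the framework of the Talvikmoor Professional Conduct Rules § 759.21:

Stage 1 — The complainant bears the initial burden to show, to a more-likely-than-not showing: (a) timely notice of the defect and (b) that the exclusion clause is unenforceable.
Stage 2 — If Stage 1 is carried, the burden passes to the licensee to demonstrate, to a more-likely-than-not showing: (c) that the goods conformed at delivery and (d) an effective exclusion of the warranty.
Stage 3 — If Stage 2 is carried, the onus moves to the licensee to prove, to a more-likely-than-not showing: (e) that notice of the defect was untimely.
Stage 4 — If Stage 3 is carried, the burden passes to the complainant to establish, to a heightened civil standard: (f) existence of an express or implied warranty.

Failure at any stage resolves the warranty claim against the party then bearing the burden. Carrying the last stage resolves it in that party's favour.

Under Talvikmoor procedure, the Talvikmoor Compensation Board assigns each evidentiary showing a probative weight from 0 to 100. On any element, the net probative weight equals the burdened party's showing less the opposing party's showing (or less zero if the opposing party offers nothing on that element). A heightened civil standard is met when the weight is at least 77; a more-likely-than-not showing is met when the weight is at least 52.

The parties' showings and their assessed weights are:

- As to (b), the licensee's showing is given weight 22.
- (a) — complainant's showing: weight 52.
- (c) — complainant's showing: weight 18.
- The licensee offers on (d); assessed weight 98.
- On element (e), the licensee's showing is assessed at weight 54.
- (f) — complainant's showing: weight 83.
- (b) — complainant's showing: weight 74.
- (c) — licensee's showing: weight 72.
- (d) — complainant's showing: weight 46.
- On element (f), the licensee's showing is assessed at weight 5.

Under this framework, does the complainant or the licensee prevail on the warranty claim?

complainant

At Stage 1 the complainant must meet a more-likely-than-not showing (weight is at least 52): on (a) the weight is 52, which does reach 52, so (a) meets the standard; on (b) the weight is 74 less the opposing 22 gives net 52, ≥ 52, so (b) meets the standard.
  The complainant carries Stage 1; the licensee now bears the burden.
At Stage 2 the licensee must meet a more-likely-than-not showing (weight is at least 52): on (c) the weight is 72 less the opposing 18 gives net 54, which does reach 52, so (c) meets the standard; on (d) the weight is 98 less the opposing 46 gives net 52, ≥ 52, so (d) meets the standard.
  All elements met. The licensee retains the burden for Stage 3.
At Stage 3 the licensee must meet a more-likely-than-not showing (weight is at least 52): on (e) the weight is 54, ≥ 52, so (e) meets the standard.
  Stage 3 is satisfied; the onus moves to the complainant.
At Stage 4 the complainant must meet a heightened civil standard (weight is at least 77): on (f) the weight is 83 less the opposing 5 gives net 78, ≥ 77, so (f) meets the standard.
  The complainant carries the last stage.
With every stage satisfied, the complainant prevails.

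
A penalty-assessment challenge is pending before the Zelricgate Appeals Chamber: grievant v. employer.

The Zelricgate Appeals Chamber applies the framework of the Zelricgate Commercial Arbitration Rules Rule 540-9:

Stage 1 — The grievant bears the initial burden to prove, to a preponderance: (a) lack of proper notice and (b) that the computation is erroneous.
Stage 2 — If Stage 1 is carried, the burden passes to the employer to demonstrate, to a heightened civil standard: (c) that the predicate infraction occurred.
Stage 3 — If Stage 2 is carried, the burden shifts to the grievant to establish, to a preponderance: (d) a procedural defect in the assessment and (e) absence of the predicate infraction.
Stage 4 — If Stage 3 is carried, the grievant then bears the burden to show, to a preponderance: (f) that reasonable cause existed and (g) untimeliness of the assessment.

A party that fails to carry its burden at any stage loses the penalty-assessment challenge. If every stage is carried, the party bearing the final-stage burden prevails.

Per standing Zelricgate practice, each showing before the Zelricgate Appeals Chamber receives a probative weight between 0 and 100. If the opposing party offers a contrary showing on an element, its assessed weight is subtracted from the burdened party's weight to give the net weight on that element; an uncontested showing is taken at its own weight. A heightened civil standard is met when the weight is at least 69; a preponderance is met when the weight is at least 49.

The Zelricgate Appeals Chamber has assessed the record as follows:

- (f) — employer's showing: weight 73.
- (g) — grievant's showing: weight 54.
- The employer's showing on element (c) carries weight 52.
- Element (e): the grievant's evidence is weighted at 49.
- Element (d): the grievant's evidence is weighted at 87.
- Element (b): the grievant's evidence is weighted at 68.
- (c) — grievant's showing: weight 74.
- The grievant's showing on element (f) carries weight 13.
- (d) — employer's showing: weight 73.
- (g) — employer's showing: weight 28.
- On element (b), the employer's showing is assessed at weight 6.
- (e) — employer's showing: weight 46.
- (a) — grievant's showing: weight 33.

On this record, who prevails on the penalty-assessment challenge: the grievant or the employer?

At Stage 1 the grievant must meet a preponderance (weight is at least 49): on (a) the weight is 33, which does not reach 49, so (a) does not meet the standard; on (b) the weight is 68 less the opposing 6 gives net 62, which does reach 49, so (b) meets the standard.
  Stage 1 not carried; the grievant fails its burden.
So the employer prevails.

employer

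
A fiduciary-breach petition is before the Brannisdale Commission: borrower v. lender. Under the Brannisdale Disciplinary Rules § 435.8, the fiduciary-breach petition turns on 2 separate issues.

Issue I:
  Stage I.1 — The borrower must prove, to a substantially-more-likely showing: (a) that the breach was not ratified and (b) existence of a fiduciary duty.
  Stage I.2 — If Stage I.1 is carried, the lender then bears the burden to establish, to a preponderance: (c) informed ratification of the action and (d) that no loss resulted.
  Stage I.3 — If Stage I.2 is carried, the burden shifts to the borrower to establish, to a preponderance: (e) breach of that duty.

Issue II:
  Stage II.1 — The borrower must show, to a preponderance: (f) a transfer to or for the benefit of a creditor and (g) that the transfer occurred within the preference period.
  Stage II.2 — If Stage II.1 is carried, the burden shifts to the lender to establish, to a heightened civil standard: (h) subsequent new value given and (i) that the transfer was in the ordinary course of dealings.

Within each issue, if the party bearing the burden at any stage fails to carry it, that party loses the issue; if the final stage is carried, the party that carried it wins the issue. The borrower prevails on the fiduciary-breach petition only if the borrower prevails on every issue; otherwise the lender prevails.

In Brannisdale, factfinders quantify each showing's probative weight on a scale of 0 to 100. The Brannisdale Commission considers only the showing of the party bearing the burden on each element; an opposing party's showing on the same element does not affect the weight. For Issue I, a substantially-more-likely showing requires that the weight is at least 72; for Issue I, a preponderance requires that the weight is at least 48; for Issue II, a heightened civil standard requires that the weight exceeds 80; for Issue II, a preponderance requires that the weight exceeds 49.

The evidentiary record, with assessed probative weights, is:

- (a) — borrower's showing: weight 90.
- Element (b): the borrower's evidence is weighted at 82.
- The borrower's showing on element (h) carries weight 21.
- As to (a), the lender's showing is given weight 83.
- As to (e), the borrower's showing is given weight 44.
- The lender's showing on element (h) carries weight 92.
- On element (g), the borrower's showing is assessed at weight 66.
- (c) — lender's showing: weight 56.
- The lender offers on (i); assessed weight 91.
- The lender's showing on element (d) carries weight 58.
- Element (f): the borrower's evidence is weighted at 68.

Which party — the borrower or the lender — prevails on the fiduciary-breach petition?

— Issue I —
Stage I.1 — burden on borrower; standard: a substantially-more-likely showing (weight is at least 72).
    (a): 90 (lender's 83 disregarded) ≥ 72 [met]
    (b): 82 ≥ 72 [met]
  The borrower carries Stage I.1; the lender now bears the burden.
Stage I.2 — burden on lender; standard: a preponderance (weight is at least 48).
    (c): 56 ≥ 48 [met]
    (d): 58 ≥ 48 [met]
  Stage I.2 is satisfied; the onus moves to the borrower.
Stage I.3 — burden on borrower; standard: a preponderance (weight is at least 48).
    (e): 44 < 48 [not met]
  Stage I.3 not carried; the borrower fails its burden.
So the lender prevails on this issue.
— Issue II —
At Stage II.1 the borrower must meet a preponderance (weight exceeds 49): on (f) the weight is 68, which does exceed 49, so (f) meets the standard; on (g) the weight is 66, > 49, so (g) meets the standard.
  The borrower carries Stage II.1; the lender now bears the burden.
At Stage II.2 the lender must meet a heightened civil standard (weight exceeds 80): on (h) the weight is 92 (the borrower's 21 is given no effect), which does exceed 80, so (h) meets the standard; on (i) the weight is 91, which does exceed 80, so (i) meets the standard.
  The lender carries the last stage.
With every stage satisfied, the lender prevails on this issue.
Per-issue: Issue I → lender; Issue II → lender. The borrower must prevail on every issue; overall, the lender prevails.

lender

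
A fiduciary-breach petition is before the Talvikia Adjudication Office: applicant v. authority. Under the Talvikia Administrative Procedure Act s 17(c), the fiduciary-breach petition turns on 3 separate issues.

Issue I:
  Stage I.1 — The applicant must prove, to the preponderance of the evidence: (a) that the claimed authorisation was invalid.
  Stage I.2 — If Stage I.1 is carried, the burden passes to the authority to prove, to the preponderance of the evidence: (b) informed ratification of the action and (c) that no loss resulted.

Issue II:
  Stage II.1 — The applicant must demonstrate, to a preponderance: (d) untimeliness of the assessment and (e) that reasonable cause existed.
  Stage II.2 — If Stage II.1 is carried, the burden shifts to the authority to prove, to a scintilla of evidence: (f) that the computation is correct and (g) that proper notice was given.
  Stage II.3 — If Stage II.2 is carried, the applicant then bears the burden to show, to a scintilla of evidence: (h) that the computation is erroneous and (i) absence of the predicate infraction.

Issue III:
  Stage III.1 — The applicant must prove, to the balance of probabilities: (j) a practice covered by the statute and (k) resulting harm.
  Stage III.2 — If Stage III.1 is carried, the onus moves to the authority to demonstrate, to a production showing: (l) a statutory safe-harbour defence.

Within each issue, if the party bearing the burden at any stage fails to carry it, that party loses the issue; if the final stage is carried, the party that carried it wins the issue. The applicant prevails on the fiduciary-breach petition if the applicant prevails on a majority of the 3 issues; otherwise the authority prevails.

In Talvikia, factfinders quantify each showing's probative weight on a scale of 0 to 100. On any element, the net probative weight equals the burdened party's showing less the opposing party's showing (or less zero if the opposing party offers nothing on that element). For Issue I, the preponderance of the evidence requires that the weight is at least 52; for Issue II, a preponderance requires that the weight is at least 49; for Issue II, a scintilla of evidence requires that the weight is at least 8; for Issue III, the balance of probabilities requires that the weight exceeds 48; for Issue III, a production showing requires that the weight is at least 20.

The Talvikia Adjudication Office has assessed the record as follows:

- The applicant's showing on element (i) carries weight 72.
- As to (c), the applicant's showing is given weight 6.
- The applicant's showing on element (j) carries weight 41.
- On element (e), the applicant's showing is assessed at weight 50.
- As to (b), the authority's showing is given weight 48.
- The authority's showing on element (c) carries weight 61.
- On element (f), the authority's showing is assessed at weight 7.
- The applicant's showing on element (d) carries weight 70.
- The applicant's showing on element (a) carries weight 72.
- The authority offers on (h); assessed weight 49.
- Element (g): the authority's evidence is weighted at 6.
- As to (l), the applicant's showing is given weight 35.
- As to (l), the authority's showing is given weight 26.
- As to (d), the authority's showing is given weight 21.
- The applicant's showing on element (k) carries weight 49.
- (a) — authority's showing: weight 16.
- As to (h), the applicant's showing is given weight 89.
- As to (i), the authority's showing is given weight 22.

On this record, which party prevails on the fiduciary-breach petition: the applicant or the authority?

— Issue I —
At Stage I.1 the applicant must meet the preponderance of the evidence (weight is at least 52): on (a) the weight is 72 less the opposing 16 gives net 56, ≥ 52, so (a) meets the standard.
  Stage I.1 is satisfied; the onus moves to the authority.
At Stage I.2 the authority must meet the preponderance of the evidence (weight is at least 52): on (b) the weight is 48, which does not reach 52, so (b) does not meet the standard; on (c) the weight is 61 less the opposing 6 gives net 55, ≥ 52, so (c) meets the standard.
  Stage I.2 not carried; the authority fails its burden.
So the applicant prevails on this issue.
— Issue II —
Stage II.1 — burden on applicant; standard: a preponderance (weight is at least 49).
    (d): 70 − 21 = 49 ≥ 49 [met]
    (e): 50 ≥ 49 [met]
  Stage II.1 carried; the burden shifts to the authority.
Stage II.2 — burden on authority; standard: a scintilla of evidence (weight is at least 8).
    (f): 7 < 8 [not met]
    (g): 6 < 8 [not met]
  Not every element is met, so the authority fails to carry Stage II.2.
The analysis ends at Stage II.2; the applicant prevails on this issue.
— Issue III —
Stage III.1 — burden on applicant; standard: the balance of probabilities (weight exceeds 48).
    (j): 41 ≤ 48 [not met]
    (k): 49 > 48 [met]
  Stage III.1 not carried; the applicant fails its burden.
The analysis ends at Stage III.1; the authority prevails on this issue.
Per-issue: Issue I → applicant; Issue II → applicant; Issue III → authority. The applicant must prevail on a majority of issues; overall, the applicant prevails.

applicant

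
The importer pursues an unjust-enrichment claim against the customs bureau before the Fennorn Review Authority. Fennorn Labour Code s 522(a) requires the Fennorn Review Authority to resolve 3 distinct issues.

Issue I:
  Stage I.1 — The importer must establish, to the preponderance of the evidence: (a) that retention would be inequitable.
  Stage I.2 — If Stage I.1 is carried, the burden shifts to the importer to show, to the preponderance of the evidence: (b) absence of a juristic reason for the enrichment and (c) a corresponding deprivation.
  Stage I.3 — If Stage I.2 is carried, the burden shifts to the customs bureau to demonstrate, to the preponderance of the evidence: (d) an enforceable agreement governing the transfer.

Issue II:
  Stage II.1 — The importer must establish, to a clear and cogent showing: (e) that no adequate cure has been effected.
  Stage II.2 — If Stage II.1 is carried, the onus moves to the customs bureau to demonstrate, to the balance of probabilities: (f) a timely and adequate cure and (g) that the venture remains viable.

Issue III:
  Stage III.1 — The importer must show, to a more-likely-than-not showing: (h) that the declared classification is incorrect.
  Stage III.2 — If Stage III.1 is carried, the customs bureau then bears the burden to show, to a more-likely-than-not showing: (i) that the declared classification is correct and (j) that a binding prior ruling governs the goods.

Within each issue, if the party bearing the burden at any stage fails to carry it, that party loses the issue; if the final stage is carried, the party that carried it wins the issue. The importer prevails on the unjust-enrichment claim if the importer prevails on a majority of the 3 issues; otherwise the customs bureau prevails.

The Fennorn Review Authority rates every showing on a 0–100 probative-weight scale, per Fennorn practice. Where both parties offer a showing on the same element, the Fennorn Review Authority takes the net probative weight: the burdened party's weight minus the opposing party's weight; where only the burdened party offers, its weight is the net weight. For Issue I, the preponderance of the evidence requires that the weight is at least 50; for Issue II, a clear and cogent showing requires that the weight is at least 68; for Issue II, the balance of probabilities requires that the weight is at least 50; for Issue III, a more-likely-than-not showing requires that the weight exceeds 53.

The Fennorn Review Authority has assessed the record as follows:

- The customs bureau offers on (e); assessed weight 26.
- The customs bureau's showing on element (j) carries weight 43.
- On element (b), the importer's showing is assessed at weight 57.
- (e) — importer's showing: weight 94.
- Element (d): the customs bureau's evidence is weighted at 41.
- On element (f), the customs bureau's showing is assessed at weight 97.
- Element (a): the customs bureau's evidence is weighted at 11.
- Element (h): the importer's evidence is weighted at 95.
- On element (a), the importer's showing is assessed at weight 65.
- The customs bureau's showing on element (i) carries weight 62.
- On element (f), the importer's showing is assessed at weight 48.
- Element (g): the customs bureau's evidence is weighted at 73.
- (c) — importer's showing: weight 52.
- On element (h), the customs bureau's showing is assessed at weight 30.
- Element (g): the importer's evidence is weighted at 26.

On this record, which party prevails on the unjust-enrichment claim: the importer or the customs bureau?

importer

— Issue I —
Stage I.1 (importer, the preponderance of the evidence, weight is at least 50): (a) net 65−11=54 ≥ 50 — meets.
  All elements met. The importer retains the burden for Stage I.2.
Stage I.2 (importer, the preponderance of the evidence, weight is at least 50): (b) 57 ≥ 50 — meets; (c) 52 ≥ 50 — meets.
  All elements met. The burden passes to the customs bureau.
Stage I.3 (customs bureau, the preponderance of the evidence, weight is at least 50): (d) 41 < 50 — fails.
  Not every element is met, so the customs bureau fails to carry Stage I.3.
The analysis ends at Stage I.3; the importer prevails on this issue.
— Issue II —
Stage II.1 (importer, a clear and cogent showing, weight is at least 68): (e) net 94−26=68 ≥ 68 — meets.
  All elements met. The burden passes to the customs bureau.
Stage II.2 (customs bureau, the balance of probabilities, weight is at least 50): (f) net 97−48=49 < 50 — fails; (g) net 73−26=47 < 50 — fails.
  Not every element is met, so the customs bureau fails to carry Stage II.2.
The analysis ends at Stage II.2; the importer prevails on this issue.
— Issue III —
Stage III.1 — burden on importer; standard: a more-likely-than-not showing (weight exceeds 53).
    (h): 95 − 30 = 65 > 53 [met]
  The importer carries Stage III.1; the customs bureau now bears the burden.
Stage III.2 — burden on customs bureau; standard: a more-likely-than-not showing (weight exceeds 53).
    (i): 62 > 53 [met]
    (j): 43 ≤ 53 [not met]
  The customs bureau does not carry Stage III.2.
So the importer prevails on this issue.
Per-issue: Issue I → importer; Issue II → importer; Issue III → importer. The importer must prevail on a majority of issues; overall, the importer prevails.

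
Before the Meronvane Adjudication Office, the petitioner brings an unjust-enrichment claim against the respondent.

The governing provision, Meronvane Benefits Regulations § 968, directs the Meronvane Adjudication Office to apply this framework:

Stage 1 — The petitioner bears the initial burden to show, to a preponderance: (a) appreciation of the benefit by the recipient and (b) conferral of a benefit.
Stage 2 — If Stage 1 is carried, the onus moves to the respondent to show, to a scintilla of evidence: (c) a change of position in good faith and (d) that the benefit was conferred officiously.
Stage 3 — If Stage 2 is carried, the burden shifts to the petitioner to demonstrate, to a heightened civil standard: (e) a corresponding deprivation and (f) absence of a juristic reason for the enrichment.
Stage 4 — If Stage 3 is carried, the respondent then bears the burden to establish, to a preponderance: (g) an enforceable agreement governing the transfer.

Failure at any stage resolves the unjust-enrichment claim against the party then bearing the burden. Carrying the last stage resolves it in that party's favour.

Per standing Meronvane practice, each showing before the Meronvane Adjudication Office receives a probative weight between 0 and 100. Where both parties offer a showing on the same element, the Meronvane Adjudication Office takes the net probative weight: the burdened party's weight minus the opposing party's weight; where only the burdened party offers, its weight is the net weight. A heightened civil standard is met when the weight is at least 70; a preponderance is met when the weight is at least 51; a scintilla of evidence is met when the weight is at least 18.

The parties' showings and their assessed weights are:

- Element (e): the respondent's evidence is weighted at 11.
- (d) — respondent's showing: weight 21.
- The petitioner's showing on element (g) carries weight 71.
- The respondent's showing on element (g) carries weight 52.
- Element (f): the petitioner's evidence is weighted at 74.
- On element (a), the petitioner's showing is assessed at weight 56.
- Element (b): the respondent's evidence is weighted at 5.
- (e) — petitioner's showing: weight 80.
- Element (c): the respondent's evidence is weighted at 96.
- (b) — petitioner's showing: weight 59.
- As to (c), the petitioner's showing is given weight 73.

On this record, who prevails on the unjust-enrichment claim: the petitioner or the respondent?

respondent

Stage 1 (petitioner, a preponderance, weight is at least 51): (a) 56 ≥ 51 — meets; (b) net 59−5=54 ≥ 51 — meets.
  The petitioner carries Stage 1; the respondent now bears the burden.
Stage 2 (respondent, a scintilla of evidence, weight is at least 18): (c) net 96−73=23 ≥ 18 — meets; (d) 21 ≥ 18 — meets.
  Stage 2 carried; the burden shifts to the petitioner.
Stage 3 (petitioner, a heightened civil standard, weight is at least 70): (e) net 80−11=69 < 70 — fails; (f) 74 ≥ 70 — meets.
  The petitioner does not carry Stage 3.
So the respondent prevails.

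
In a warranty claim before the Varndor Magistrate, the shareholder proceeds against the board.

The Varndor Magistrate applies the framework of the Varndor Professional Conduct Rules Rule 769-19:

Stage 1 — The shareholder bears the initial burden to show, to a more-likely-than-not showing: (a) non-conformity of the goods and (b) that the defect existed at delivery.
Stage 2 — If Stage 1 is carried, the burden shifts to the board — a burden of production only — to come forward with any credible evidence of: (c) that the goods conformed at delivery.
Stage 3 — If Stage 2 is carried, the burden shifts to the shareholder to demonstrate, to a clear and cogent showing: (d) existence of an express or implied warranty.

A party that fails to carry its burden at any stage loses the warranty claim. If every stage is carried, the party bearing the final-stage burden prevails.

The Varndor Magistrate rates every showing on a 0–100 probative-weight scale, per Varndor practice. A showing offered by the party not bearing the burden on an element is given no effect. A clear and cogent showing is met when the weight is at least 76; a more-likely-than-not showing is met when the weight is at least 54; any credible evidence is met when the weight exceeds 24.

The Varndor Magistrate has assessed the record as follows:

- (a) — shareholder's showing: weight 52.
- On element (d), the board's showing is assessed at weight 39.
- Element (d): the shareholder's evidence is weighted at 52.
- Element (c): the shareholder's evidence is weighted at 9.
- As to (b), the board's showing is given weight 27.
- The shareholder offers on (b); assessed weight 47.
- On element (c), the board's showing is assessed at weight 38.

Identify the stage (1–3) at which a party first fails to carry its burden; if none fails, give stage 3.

stage 1

At Stage 1 the shareholder must meet a more-likely-than-not showing (weight is at least 54): on (a) the weight is 52, which does not reach 54, so (a) does not meet the standard; on (b) the weight is 47 (the board's 27 is given no effect), which does not reach 54, so (b) does not meet the standard.
  Not every element is met, so the shareholder fails to carry Stage 1.
The board prevails.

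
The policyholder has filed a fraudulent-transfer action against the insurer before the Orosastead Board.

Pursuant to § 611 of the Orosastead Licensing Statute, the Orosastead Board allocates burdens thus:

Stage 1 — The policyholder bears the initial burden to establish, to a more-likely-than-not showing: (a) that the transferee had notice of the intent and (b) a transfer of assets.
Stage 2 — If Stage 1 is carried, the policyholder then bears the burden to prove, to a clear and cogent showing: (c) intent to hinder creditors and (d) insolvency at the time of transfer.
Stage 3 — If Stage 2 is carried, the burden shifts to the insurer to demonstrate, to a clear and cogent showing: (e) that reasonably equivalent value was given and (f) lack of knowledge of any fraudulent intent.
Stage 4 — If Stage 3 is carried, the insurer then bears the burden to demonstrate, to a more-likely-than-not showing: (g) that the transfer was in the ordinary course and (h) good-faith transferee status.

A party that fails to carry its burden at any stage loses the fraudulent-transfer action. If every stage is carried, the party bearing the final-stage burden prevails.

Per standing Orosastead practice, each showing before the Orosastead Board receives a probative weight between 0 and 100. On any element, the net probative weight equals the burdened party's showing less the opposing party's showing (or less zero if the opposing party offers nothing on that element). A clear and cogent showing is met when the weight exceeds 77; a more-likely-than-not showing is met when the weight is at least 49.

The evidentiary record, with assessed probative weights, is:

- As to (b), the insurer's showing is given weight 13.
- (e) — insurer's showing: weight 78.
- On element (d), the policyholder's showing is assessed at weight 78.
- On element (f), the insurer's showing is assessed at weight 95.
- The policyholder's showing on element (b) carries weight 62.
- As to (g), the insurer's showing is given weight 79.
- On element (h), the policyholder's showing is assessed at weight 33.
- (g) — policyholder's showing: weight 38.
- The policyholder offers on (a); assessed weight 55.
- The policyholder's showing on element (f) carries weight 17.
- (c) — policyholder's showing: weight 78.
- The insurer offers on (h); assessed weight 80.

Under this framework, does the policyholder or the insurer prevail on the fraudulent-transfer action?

At Stage 1 the policyholder must meet a more-likely-than-not showing (weight is at least 49): on (a) the weight is 55, ≥ 49, so (a) meets the standard; on (b) the weight is 62 less the opposing 13 gives net 49, ≥ 49, so (b) meets the standard.
  Stage 1 is satisfied; the policyholder continues to bear the burden.
At Stage 2 the policyholder must meet a clear and cogent showing (weight exceeds 77): on (c) the weight is 78, > 77, so (c) meets the standard; on (d) the weight is 78, which does exceed 77, so (d) meets the standard.
  The policyholder carries Stage 2; the insurer now bears the burden.
At Stage 3 the insurer must meet a clear and cogent showing (weight exceeds 77): on (e) the weight is 78, > 77, so (e) meets the standard; on (f) the weight is 95 less the opposing 17 gives net 78, which does exceed 77, so (f) meets the standard.
  All elements met. The insurer retains the burden for Stage 4.
At Stage 4 the insurer must meet a more-likely-than-not showing (weight is at least 49): on (g) the weight is 79 less the opposing 38 gives net 41, < 49, so (g) does not meet the standard; on (h) the weight is 80 less the opposing 33 gives net 47, < 49, so (h) does not meet the standard.
  Stage 4 not carried; the insurer fails its burden.
The analysis ends at Stage 4; the policyholder prevails.

policyholder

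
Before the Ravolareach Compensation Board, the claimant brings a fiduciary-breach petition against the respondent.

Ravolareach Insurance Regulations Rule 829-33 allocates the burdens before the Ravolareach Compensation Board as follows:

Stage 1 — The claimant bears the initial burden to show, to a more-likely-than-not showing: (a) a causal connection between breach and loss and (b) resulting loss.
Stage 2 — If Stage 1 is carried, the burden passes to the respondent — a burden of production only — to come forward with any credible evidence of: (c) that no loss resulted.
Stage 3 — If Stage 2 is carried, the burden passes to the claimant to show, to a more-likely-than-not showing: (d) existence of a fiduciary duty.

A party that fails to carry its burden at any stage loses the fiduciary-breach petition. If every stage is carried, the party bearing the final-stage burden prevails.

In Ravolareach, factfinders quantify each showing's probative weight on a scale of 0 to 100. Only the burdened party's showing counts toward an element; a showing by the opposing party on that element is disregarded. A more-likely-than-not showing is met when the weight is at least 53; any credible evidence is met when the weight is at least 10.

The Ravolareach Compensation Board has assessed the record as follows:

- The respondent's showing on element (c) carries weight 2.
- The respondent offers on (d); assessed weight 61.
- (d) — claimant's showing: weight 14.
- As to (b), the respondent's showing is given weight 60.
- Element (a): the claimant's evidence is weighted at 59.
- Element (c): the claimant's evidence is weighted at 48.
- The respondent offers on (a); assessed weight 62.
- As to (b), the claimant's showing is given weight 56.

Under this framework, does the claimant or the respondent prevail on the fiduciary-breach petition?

claimant

Stage 1 — burden on claimant; standard: a more-likely-than-not showing (weight is at least 53).
    (a): 59 (respondent's 62 disregarded) ≥ 53 [met]
    (b): 56 (respondent's 60 disregarded) ≥ 53 [met]
  The claimant carries Stage 1; the respondent now bears the burden.
Stage 2 — burden on respondent; standard: any credible evidence (weight is at least 10).
    (c): 2 (claimant's 48 disregarded) < 10 [not met]
  Not every element is met, so the respondent fails to carry Stage 2.
So the claimant prevails.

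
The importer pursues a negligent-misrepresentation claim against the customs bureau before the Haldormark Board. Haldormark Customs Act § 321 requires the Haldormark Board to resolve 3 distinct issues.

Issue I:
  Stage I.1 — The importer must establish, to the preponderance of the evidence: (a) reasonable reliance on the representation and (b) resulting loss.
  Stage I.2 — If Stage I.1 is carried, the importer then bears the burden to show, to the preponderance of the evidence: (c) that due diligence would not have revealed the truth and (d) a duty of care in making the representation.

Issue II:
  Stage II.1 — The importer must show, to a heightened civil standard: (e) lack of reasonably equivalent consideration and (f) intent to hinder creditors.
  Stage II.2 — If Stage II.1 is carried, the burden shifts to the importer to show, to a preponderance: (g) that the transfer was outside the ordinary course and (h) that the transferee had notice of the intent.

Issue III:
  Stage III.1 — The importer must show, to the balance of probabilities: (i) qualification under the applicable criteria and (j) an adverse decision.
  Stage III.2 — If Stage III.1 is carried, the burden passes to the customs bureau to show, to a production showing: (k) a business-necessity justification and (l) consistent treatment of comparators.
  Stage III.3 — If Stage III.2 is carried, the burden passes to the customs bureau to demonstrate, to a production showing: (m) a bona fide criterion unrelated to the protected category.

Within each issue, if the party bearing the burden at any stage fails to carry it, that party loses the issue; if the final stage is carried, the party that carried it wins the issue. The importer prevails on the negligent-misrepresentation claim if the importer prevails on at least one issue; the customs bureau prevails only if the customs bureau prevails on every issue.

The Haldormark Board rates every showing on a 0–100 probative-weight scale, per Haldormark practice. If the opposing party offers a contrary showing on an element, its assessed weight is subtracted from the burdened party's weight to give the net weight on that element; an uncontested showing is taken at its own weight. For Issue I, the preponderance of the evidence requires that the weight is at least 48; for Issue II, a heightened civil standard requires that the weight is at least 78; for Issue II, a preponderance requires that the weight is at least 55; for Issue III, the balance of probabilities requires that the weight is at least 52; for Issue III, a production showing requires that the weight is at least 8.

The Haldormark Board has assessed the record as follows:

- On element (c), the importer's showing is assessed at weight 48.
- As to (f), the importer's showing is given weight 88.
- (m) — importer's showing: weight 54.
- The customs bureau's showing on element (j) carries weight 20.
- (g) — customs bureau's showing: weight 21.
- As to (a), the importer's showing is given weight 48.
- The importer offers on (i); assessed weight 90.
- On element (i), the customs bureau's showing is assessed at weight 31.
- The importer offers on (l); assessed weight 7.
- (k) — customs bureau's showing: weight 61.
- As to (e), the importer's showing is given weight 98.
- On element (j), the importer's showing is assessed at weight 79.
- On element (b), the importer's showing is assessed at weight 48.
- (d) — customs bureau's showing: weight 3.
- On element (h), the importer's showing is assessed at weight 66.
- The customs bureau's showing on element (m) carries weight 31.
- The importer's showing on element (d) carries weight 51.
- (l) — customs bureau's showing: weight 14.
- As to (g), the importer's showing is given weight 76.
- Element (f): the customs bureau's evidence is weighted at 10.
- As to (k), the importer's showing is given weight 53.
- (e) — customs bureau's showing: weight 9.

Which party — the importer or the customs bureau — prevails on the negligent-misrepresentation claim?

importer

— Issue I —
Stage I.1 (importer, the preponderance of the evidence, weight is at least 48): (a) 48 ≥ 48 — meets; (b) 48 ≥ 48 — meets.
  All elements met. The importer retains the burden for Stage I.2.
Stage I.2 (importer, the preponderance of the evidence, weight is at least 48): (c) 48 ≥ 48 — meets; (d) net 51−3=48 ≥ 48 — meets.
  The importer carries the last stage.
Every stage carried; the importer prevails on this issue.
— Issue II —
Stage II.1 (importer, a heightened civil standard, weight is at least 78): (e) net 98−9=89 ≥ 78 — meets; (f) net 88−10=78 ≥ 78 — meets.
  Stage II.1 is satisfied; the importer continues to bear the burden.
Stage II.2 (importer, a preponderance, weight is at least 55): (g) net 76−21=55 ≥ 55 — meets; (h) 66 ≥ 55 — meets.
  The importer carries the last stage.
All stages carried — the importer prevails on this issue.
— Issue III —
At Stage III.1 the importer must meet the balance of probabilities (weight is at least 52): on (i) the weight is 90 less the opposing 31 gives net 59, which does reach 52, so (i) meets the standard; on (j) the weight is 79 less the opposing 20 gives net 59, ≥ 52, so (j) meets the standard.
  All elements met. The burden passes to the customs bureau.
At Stage III.2 the customs bureau must meet a production showing (weight is at least 8): on (k) the weight is 61 less the opposing 53 gives net 8, which does reach 8, so (k) meets the standard; on (l) the weight is 14 less the opposing 7 gives net 7, which does not reach 8, so (l) does not meet the standard.
  Stage III.2 not carried; the customs bureau fails its burden.
The analysis ends at Stage III.2; the importer prevails on this issue.
Per-issue: Issue I → importer; Issue II → importer; Issue III → importer. The importer must prevail on at least one issue; overall, the importer prevails.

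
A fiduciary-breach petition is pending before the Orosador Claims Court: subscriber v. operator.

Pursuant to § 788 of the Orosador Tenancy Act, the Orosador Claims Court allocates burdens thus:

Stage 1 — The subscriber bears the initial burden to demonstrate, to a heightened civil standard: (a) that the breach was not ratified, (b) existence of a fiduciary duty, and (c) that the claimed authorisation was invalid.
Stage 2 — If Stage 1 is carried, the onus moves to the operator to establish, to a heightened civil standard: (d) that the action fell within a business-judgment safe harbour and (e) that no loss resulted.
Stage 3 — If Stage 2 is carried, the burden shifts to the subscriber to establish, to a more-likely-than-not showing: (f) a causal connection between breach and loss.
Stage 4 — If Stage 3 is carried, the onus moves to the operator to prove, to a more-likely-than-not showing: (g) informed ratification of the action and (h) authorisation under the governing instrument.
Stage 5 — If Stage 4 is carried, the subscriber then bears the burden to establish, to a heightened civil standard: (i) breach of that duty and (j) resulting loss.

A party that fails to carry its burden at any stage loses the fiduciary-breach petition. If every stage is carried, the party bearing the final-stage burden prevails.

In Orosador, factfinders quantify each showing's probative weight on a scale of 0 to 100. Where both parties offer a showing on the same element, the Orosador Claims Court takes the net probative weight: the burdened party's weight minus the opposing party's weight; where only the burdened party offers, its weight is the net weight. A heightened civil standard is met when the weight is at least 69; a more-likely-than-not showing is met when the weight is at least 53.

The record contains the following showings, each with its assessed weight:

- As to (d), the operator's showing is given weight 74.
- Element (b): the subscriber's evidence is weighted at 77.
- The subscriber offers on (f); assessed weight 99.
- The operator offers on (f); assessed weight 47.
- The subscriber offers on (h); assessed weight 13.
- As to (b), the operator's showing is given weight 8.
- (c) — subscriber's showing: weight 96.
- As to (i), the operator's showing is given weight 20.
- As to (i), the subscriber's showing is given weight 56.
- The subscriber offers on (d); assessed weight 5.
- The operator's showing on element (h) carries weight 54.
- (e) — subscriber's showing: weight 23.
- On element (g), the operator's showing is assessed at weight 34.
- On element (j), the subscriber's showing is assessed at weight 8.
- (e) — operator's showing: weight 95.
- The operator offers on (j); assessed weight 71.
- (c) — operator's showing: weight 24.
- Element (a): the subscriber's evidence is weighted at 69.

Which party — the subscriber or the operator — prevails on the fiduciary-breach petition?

operator

Stage 1 — burden on subscriber; standard: a heightened civil standard (weight is at least 69).
    (a): 69 ≥ 69 [met]
    (b): 77 − 8 = 69 ≥ 69 [met]
    (c): 96 − 24 = 72 ≥ 69 [met]
  The subscriber carries Stage 1; the operator now bears the burden.
Stage 2 — burden on operator; standard: a heightened civil standard (weight is at least 69).
    (d): 74 − 5 = 69 ≥ 69 [met]
    (e): 95 − 23 = 72 ≥ 69 [met]
  All elements met. The burden passes to the subscriber.
Stage 3 — burden on subscriber; standard: a more-likely-than-not showing (weight is at least 53).
    (f): 99 − 47 = 52 < 53 [not met]
  Stage 3 not carried; the subscriber fails its burden.
So the operator prevails.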